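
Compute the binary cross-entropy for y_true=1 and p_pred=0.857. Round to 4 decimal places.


For y=1: Loss = -log(p)
= -log(0.857)
= -(-0.1543)
= 0.1543

0.1543


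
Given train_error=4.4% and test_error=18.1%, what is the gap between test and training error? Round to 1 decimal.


Generalization gap = test_error - train_error
= 18.1 - 4.4
= 13.7%
A large gap suggests overfitting.

13.7


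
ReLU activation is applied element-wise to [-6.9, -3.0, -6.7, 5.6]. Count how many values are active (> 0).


ReLU(x) = max(0, x) for each element:
ReLU(-6.9) = 0
ReLU(-3.0) = 0
ReLU(-6.7) = 0
ReLU(5.6) = 5.6
Active neurons (>0): 1

1


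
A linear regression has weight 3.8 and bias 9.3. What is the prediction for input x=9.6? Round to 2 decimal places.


y = 3.8 * 9.6 + (9.3)
= 36.48 + (9.3)
= 45.78

45.78


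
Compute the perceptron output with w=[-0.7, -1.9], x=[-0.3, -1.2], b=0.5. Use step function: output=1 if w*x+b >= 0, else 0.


z = w . x + b
= -0.7*-0.3 + -1.9*-1.2 + 0.5
= 0.21 + 2.28 + 0.5
= 2.49 + 0.5
= 2.99
Since z = 2.99 >= 0, output = 1

1


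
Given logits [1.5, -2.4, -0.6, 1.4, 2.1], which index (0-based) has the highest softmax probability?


Softmax is a monotonic transformation, so it preserves the argmax.
We need to find the index of the maximum logit.
Index 0: 1.5
Index 1: -2.4
Index 2: -0.6
Index 3: 1.4
Index 4: 2.1
Maximum logit = 2.1 at index 4

4


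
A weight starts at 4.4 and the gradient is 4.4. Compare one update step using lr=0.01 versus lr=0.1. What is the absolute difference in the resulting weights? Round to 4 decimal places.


With lr=0.01: w_new = 4.4 - 0.01 * 4.4 = 4.356
With lr=0.1: w_new = 4.4 - 0.1 * 4.4 = 3.96
Absolute difference = |4.356 - 3.96|
= 0.3960

0.3960


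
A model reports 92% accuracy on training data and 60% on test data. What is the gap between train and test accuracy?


Gap = train_accuracy - test_accuracy
= 92 - 60
= 32%
This large gap strongly indicates overfitting.

32


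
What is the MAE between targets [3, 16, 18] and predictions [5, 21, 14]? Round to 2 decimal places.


Absolute errors: [2, 5, 4]
Sum of absolute errors = 11
MAE = 11 / 3 = 3.67

3.67


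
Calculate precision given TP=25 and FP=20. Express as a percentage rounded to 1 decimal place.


Precision = TP / (TP + FP) * 100
= 25 / (25 + 20)
= 25 / 45
= 0.5556
= 55.6%

55.6


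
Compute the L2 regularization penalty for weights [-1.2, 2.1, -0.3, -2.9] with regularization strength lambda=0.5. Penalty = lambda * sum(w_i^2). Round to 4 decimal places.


Squaring each weight:
(-1.2)^2 = 1.44
2.1^2 = 4.41
(-0.3)^2 = 0.09
(-2.9)^2 = 8.41
Sum of squares = 14.35
Penalty = 0.5 * 14.35 = 7.1750

7.1750


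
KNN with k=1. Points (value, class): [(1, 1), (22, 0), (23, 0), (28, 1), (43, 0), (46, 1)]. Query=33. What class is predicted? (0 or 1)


Distances from query 33:
Point 28 (class 1): distance = 5
K=1 nearest neighbors: classes = [1]
Votes for class 1: 1 / 1
Majority vote => class 1

1


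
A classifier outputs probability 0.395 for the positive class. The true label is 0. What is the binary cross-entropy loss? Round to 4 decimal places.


For y=0: Loss = -log(1-p)
= -log(1 - 0.395)
= -log(0.605)
= -(-0.5025)
= 0.5025

0.5025


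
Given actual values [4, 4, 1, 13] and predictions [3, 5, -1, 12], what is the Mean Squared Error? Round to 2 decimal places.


Differences: [1, -1, 2, 1]
Squared errors: [1, 1, 4, 1]
Sum of squared errors = 7
MSE = 7 / 4 = 1.75

1.75


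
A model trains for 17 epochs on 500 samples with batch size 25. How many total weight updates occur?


Iterations per epoch = 500 / 25 = 20
Total updates = iterations_per_epoch * epochs
= 20 * 17
= 340

340


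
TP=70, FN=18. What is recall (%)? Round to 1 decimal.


Recall = TP / (TP + FN) * 100
= 70 / (70 + 18)
= 70 / 88
= 0.7955
= 79.5%

79.5


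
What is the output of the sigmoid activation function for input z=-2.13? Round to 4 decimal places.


sigmoid(z) = 1 / (1 + exp(-z))
exp(-(-2.13)) = exp(2.13) = 8.4149
1 + 8.4149 = 9.4149
1 / 9.4149 = 0.1062

0.1062


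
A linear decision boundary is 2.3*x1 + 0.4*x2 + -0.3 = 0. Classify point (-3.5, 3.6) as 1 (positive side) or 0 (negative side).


Compute 2.3 * -3.5 + 0.4 * 3.6 + -0.3
= -8.05 + 1.44 + -0.3
= -6.91
Since -6.91 < 0, the point is on the negative side.

0


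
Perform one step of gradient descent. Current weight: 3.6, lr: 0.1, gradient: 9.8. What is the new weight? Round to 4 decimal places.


w_new = w_old - lr * gradient
= 3.6 - 0.1 * 9.8
= 3.6 - (0.98)
= 2.6200

2.6200


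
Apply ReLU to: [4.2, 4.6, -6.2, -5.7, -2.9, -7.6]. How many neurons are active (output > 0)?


ReLU(x) = max(0, x) for each element:
ReLU(4.2) = 4.2
ReLU(4.6) = 4.6
ReLU(-6.2) = 0
ReLU(-5.7) = 0
ReLU(-2.9) = 0
ReLU(-7.6) = 0
Active neurons (>0): 2

2


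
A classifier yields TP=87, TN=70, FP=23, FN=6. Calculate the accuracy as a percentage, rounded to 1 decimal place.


Accuracy = (TP + TN) / (TP + TN + FP + FN) * 100
= (87 + 70) / (87 + 70 + 23 + 6)
= 157 / 186
= 0.8441
= 84.4%

84.4


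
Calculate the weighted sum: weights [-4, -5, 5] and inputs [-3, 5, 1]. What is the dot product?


Element-wise products:
-4 * -3 = 12
-5 * 5 = -25
5 * 1 = 5
Sum = 12 + -25 + 5
= -8

-8


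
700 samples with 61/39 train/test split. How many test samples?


Train samples = 700 * 61% = 427
Test samples = 700 - 427
= 273

273


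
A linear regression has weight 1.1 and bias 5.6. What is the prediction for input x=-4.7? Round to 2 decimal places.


y = 1.1 * -4.7 + (5.6)
= -5.17 + (5.6)
= 0.43

0.43


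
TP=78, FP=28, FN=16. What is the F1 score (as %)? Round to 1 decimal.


Precision = TP / (TP + FP) = 78 / 106 = 0.7358
Recall = TP / (TP + FN) = 78 / 94 = 0.8298
F1 = 2 * P * R / (P + R)
= 2 * 0.7358 * 0.8298 / (0.7358 + 0.8298)
= 1.2212 / 1.5656
= 0.78
As percentage: 78.0%

78.0


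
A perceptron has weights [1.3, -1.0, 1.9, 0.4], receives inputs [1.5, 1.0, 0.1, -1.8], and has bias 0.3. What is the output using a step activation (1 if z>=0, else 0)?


z = w . x + b
= 1.3*1.5 + -1.0*1.0 + 1.9*0.1 + 0.4*-1.8 + 0.3
= 1.95 + -1.0 + 0.19 + -0.72 + 0.3
= 0.42 + 0.3
= 0.72
Since z = 0.72 >= 0, output = 1

1


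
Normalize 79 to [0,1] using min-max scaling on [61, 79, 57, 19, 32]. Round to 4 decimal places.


Min = 19, Max = 79
Range = 79 - 19 = 60
Scaled = (x - min) / (max - min)
= (79 - 19) / 60
= 60 / 60
= 1.0000

1.0000


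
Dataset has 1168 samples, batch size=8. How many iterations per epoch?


Iterations per epoch = dataset_size / batch_size
= 1168 / 8
= 146

146


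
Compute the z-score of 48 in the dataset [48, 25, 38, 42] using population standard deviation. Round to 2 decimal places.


Mean = (48 + 25 + 38 + 42) / 4 = 38.25
Variance = sum((x_i - mean)^2) / n = 71.1875
Std = sqrt(71.1875) = 8.4373
Z = (x - mean) / std
= (48 - 38.25) / 8.4373
= 9.75 / 8.4373
= 1.16

1.16


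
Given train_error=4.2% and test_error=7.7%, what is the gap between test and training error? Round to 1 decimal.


Generalization gap = test_error - train_error
= 7.7 - 4.2
= 3.5%
A moderate gap.

3.5


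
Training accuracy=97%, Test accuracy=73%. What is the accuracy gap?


Gap = train_accuracy - test_accuracy
= 97 - 73
= 24%
This large gap strongly indicates overfitting.

24


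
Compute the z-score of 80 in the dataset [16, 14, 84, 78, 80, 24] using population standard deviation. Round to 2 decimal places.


Mean = (16 + 14 + 84 + 78 + 80 + 24) / 6 = 49.3333
Variance = sum((x_i - mean)^2) / n = 994.2222
Std = sqrt(994.2222) = 31.5313
Z = (x - mean) / std
= (80 - 49.3333) / 31.5313
= 30.6667 / 31.5313
= 0.97

0.97


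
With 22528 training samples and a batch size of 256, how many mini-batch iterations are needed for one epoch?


Iterations per epoch = dataset_size / batch_size
= 22528 / 256
= 88

88


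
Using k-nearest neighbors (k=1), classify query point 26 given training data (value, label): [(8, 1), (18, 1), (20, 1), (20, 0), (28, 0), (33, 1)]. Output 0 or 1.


Distances from query 26:
Point 28 (class 0): distance = 2
K=1 nearest neighbors: classes = [0]
Votes for class 1: 0 / 1
Majority vote => class 0

0


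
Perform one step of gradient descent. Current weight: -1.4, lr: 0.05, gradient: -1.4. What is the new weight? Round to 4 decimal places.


w_new = w_old - lr * gradient
= -1.4 - 0.05 * -1.4
= -1.4 - (-0.07)
= -1.3300

-1.3300


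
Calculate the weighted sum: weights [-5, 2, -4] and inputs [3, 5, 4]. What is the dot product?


Element-wise products:
-5 * 3 = -15
2 * 5 = 10
-4 * 4 = -16
Sum = -15 + 10 + -16
= -21

-21


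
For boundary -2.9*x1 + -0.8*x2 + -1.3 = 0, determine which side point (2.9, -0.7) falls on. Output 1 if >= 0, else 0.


Compute -2.9 * 2.9 + -0.8 * -0.7 + -1.3
= -8.41 + 0.56 + -1.3
= -9.15
Since -9.15 < 0, the point is on the negative side.

0


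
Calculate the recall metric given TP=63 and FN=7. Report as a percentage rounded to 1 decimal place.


Recall = TP / (TP + FN) * 100
= 63 / (63 + 7)
= 63 / 70
= 0.9
= 90.0%

90.0


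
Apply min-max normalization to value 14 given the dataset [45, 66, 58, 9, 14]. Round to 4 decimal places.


Min = 9, Max = 66
Range = 66 - 9 = 57
Scaled = (x - min) / (max - min)
= (14 - 9) / 57
= 5 / 57
= 0.0877

0.0877


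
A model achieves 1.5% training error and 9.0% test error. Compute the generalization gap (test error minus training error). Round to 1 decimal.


Generalization gap = test_error - train_error
= 9.0 - 1.5
= 7.5%
A moderate gap.

7.5


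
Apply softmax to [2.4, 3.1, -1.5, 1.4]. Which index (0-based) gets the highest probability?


Softmax is a monotonic transformation, so it preserves the argmax.
We need to find the index of the maximum logit.
Index 0: 2.4
Index 1: 3.1
Index 2: -1.5
Index 3: 1.4
Maximum logit = 3.1 at index 1

1


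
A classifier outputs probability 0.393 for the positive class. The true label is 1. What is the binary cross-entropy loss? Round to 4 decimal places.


For y=1: Loss = -log(p)
= -log(0.393)
= -(-0.9339)
= 0.9339

0.9339


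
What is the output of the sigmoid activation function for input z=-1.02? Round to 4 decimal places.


sigmoid(z) = 1 / (1 + exp(-z))
exp(-(-1.02)) = exp(1.02) = 2.7732
1 + 2.7732 = 3.7732
1 / 3.7732 = 0.2650

0.2650


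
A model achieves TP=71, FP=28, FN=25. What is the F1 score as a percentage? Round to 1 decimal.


Precision = TP / (TP + FP) = 71 / 99 = 0.7172
Recall = TP / (TP + FN) = 71 / 96 = 0.7396
F1 = 2 * P * R / (P + R)
= 2 * 0.7172 * 0.7396 / (0.7172 + 0.7396)
= 1.0608 / 1.4568
= 0.7282
As percentage: 72.8%

72.8


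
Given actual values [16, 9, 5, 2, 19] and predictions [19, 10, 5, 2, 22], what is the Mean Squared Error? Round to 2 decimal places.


Differences: [-3, -1, 0, 0, -3]
Squared errors: [9, 1, 0, 0, 9]
Sum of squared errors = 19
MSE = 19 / 5 = 3.80

3.80


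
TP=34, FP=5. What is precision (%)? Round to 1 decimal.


Precision = TP / (TP + FP) * 100
= 34 / (34 + 5)
= 34 / 39
= 0.8718
= 87.2%

87.2


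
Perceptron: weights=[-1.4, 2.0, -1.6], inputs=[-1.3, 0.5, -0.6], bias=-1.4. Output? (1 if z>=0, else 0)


z = w . x + b
= -1.4*-1.3 + 2.0*0.5 + -1.6*-0.6 + -1.4
= 1.82 + 1.0 + 0.96 + -1.4
= 3.78 + -1.4
= 2.38
Since z = 2.38 >= 0, output = 1

1


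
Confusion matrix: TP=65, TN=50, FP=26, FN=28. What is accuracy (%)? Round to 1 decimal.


Accuracy = (TP + TN) / (TP + TN + FP + FN) * 100
= (65 + 50) / (65 + 50 + 26 + 28)
= 115 / 169
= 0.6805
= 68.0%

68.0


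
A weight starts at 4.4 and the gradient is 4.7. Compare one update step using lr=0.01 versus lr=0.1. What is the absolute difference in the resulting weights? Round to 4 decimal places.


With lr=0.01: w_new = 4.4 - 0.01 * 4.7 = 4.353
With lr=0.1: w_new = 4.4 - 0.1 * 4.7 = 3.93
Absolute difference = |4.353 - 3.93|
= 0.4230

0.4230


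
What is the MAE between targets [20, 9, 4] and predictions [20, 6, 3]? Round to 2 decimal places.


Absolute errors: [0, 3, 1]
Sum of absolute errors = 4
MAE = 4 / 3 = 1.33

1.33


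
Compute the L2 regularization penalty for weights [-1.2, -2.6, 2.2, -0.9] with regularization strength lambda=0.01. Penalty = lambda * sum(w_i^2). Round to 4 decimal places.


Squaring each weight:
(-1.2)^2 = 1.44
(-2.6)^2 = 6.76
2.2^2 = 4.84
(-0.9)^2 = 0.81
Sum of squares = 13.85
Penalty = 0.01 * 13.85 = 0.1385

0.1385


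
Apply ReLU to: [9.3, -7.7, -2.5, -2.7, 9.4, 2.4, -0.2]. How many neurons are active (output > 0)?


ReLU(x) = max(0, x) for each element:
ReLU(9.3) = 9.3
ReLU(-7.7) = 0
ReLU(-2.5) = 0
ReLU(-2.7) = 0
ReLU(9.4) = 9.4
ReLU(2.4) = 2.4
ReLU(-0.2) = 0
Active neurons (>0): 3

3


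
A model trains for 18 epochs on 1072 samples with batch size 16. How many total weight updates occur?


Iterations per epoch = 1072 / 16 = 67
Total updates = iterations_per_epoch * epochs
= 67 * 18
= 1206

1206


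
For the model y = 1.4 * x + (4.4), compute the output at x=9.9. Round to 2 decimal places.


y = 1.4 * 9.9 + (4.4)
= 13.86 + (4.4)
= 18.26

18.26


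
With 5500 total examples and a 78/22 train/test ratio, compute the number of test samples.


Train samples = 5500 * 78% = 4290
Test samples = 5500 - 4290
= 1210

1210


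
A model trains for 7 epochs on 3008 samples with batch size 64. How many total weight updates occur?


Iterations per epoch = 3008 / 64 = 47
Total updates = iterations_per_epoch * epochs
= 47 * 7
= 329

329


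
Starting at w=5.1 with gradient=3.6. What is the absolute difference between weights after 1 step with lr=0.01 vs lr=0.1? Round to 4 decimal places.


With lr=0.01: w_new = 5.1 - 0.01 * 3.6 = 5.064
With lr=0.1: w_new = 5.1 - 0.1 * 3.6 = 4.74
Absolute difference = |5.064 - 4.74|
= 0.3240

0.3240


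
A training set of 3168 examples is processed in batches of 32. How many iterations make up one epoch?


Iterations per epoch = dataset_size / batch_size
= 3168 / 32
= 99

99


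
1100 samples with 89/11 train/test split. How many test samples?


Train samples = 1100 * 89% = 979
Test samples = 1100 - 979
= 121

121


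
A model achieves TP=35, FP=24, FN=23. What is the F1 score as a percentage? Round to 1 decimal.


Precision = TP / (TP + FP) = 35 / 59 = 0.5932
Recall = TP / (TP + FN) = 35 / 58 = 0.6034
F1 = 2 * P * R / (P + R)
= 2 * 0.5932 * 0.6034 / (0.5932 + 0.6034)
= 0.716 / 1.1967
= 0.5983
As percentage: 59.8%

59.8


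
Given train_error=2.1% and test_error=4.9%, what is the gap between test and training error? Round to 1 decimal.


Generalization gap = test_error - train_error
= 4.9 - 2.1
= 2.8%
A moderate gap.

2.8


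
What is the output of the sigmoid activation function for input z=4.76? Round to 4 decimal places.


sigmoid(z) = 1 / (1 + exp(-z))
exp(-(4.76)) = exp(-4.76) = 0.0086
1 + 0.0086 = 1.0086
1 / 1.0086 = 0.9915

0.9915


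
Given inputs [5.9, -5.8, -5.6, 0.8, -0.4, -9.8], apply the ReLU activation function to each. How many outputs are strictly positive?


ReLU(x) = max(0, x) for each element:
ReLU(5.9) = 5.9
ReLU(-5.8) = 0
ReLU(-5.6) = 0
ReLU(0.8) = 0.8
ReLU(-0.4) = 0
ReLU(-9.8) = 0
Active neurons (>0): 2

2


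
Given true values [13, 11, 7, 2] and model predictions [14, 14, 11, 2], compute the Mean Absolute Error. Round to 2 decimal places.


Absolute errors: [1, 3, 4, 0]
Sum of absolute errors = 8
MAE = 8 / 4 = 2.00

2.00


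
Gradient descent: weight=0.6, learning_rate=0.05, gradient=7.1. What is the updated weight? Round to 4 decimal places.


w_new = w_old - lr * gradient
= 0.6 - 0.05 * 7.1
= 0.6 - (0.355)
= 0.2450

0.2450


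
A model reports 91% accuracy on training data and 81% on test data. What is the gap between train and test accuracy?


Gap = train_accuracy - test_accuracy
= 91 - 81
= 10%
This moderate gap may indicate mild overfitting.

10


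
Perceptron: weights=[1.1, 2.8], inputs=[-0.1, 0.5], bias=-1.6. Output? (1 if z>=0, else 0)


z = w . x + b
= 1.1*-0.1 + 2.8*0.5 + -1.6
= -0.11 + 1.4 + -1.6
= 1.29 + -1.6
= -0.31
Since z = -0.31 < 0, output = 0

0


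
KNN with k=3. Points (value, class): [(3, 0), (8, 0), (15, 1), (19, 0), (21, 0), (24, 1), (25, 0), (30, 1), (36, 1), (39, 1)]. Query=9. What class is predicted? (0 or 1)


Distances from query 9:
Point 8 (class 0): distance = 1
Point 3 (class 0): distance = 6
Point 15 (class 1): distance = 6
K=3 nearest neighbors: classes = [0, 0, 1]
Votes for class 1: 1 / 3
Majority vote => class 0

0


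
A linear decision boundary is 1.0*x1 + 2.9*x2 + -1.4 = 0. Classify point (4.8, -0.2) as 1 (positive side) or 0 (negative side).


Compute 1.0 * 4.8 + 2.9 * -0.2 + -1.4
= 4.8 + -0.58 + -1.4
= 2.82
Since 2.82 >= 0, the point is on the positive side.

1


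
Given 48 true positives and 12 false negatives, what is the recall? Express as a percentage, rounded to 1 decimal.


Recall = TP / (TP + FN) * 100
= 48 / (48 + 12)
= 48 / 60
= 0.8
= 80.0%

80.0


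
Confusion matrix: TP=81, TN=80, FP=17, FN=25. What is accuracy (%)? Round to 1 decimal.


Accuracy = (TP + TN) / (TP + TN + FP + FN) * 100
= (81 + 80) / (81 + 80 + 17 + 25)
= 161 / 203
= 0.7931
= 79.3%

79.3


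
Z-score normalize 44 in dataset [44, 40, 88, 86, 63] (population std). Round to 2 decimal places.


Mean = (44 + 40 + 88 + 86 + 63) / 5 = 64.2
Variance = sum((x_i - mean)^2) / n = 407.36
Std = sqrt(407.36) = 20.1832
Z = (x - mean) / std
= (44 - 64.2) / 20.1832
= -20.2 / 20.1832
= -1.00

-1.00


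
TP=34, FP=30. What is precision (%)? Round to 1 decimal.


Precision = TP / (TP + FP) * 100
= 34 / (34 + 30)
= 34 / 64
= 0.5312
= 53.1%

53.1


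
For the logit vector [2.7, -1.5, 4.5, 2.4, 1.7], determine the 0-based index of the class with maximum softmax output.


Softmax is a monotonic transformation, so it preserves the argmax.
We need to find the index of the maximum logit.
Index 0: 2.7
Index 1: -1.5
Index 2: 4.5
Index 3: 2.4
Index 4: 1.7
Maximum logit = 4.5 at index 2

2


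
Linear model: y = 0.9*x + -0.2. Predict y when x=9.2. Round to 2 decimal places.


y = 0.9 * 9.2 + (-0.2)
= 8.28 + (-0.2)
= 8.08

8.08


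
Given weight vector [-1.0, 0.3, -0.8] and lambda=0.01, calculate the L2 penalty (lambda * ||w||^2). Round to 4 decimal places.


Squaring each weight:
(-1.0)^2 = 1.0
0.3^2 = 0.09
(-0.8)^2 = 0.64
Sum of squares = 1.73
Penalty = 0.01 * 1.73 = 0.0173

0.0173


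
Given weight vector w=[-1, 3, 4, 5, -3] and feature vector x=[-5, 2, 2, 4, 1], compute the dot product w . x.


Element-wise products:
-1 * -5 = 5
3 * 2 = 6
4 * 2 = 8
5 * 4 = 20
-3 * 1 = -3
Sum = 5 + 6 + 8 + 20 + -3
= 36

36


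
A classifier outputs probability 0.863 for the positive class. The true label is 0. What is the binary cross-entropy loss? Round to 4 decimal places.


For y=0: Loss = -log(1-p)
= -log(1 - 0.863)
= -log(0.137)
= -(-1.9878)
= 1.9878

1.9878


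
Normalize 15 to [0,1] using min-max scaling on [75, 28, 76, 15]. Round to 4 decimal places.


Min = 15, Max = 76
Range = 76 - 15 = 61
Scaled = (x - min) / (max - min)
= (15 - 15) / 61
= 0 / 61
= 0.0000

0.0000


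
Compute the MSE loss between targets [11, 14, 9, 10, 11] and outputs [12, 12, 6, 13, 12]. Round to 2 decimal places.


Differences: [-1, 2, 3, -3, -1]
Squared errors: [1, 4, 9, 9, 1]
Sum of squared errors = 24
MSE = 24 / 5 = 4.80

4.80


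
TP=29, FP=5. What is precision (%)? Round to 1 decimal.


Precision = TP / (TP + FP) * 100
= 29 / (29 + 5)
= 29 / 34
= 0.8529
= 85.3%

85.3


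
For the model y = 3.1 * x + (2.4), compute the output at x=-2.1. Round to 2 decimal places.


y = 3.1 * -2.1 + (2.4)
= -6.51 + (2.4)
= -4.11

-4.11


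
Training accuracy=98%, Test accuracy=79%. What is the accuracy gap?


Gap = train_accuracy - test_accuracy
= 98 - 79
= 19%
This gap suggests the model is overfitting.

19


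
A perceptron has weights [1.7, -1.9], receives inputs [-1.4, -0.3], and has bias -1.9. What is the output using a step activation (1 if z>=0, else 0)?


z = w . x + b
= 1.7*-1.4 + -1.9*-0.3 + -1.9
= -2.38 + 0.57 + -1.9
= -1.81 + -1.9
= -3.71
Since z = -3.71 < 0, output = 0

0


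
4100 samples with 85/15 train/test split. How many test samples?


Train samples = 4100 * 85% = 3485
Test samples = 4100 - 3485
= 615

615


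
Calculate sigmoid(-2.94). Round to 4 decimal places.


sigmoid(z) = 1 / (1 + exp(-z))
exp(-(-2.94)) = exp(2.94) = 18.9158
1 + 18.9158 = 19.9158
1 / 19.9158 = 0.0502

0.0502


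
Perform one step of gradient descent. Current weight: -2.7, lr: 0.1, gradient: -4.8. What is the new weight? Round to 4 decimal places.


w_new = w_old - lr * gradient
= -2.7 - 0.1 * -4.8
= -2.7 - (-0.48)
= -2.2200

-2.2200


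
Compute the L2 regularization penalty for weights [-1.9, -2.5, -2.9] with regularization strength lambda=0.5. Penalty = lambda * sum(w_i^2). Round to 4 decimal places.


Squaring each weight:
(-1.9)^2 = 3.61
(-2.5)^2 = 6.25
(-2.9)^2 = 8.41
Sum of squares = 18.27
Penalty = 0.5 * 18.27 = 9.1350

9.1350


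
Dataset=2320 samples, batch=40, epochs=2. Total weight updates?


Iterations per epoch = 2320 / 40 = 58
Total updates = iterations_per_epoch * epochs
= 58 * 2
= 116

116


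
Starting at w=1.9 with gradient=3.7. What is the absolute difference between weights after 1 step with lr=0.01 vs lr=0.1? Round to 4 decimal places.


With lr=0.01: w_new = 1.9 - 0.01 * 3.7 = 1.863
With lr=0.1: w_new = 1.9 - 0.1 * 3.7 = 1.53
Absolute difference = |1.863 - 1.53|
= 0.3330

0.3330


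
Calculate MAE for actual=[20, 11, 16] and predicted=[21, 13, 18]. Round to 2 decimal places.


Absolute errors: [1, 2, 2]
Sum of absolute errors = 5
MAE = 5 / 3 = 1.67

1.67


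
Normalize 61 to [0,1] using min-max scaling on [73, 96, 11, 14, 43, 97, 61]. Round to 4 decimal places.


Min = 11, Max = 97
Range = 97 - 11 = 86
Scaled = (x - min) / (max - min)
= (61 - 11) / 86
= 50 / 86
= 0.5814

0.5814


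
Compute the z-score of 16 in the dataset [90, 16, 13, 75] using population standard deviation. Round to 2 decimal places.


Mean = (90 + 16 + 13 + 75) / 4 = 48.5
Variance = sum((x_i - mean)^2) / n = 1185.25
Std = sqrt(1185.25) = 34.4275
Z = (x - mean) / std
= (16 - 48.5) / 34.4275
= -32.5 / 34.4275
= -0.94

-0.94


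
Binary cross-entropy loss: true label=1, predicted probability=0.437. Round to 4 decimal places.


For y=1: Loss = -log(p)
= -log(0.437)
= -(-0.8278)
= 0.8278

0.8278


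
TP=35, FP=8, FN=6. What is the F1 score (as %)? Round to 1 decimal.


Precision = TP / (TP + FP) = 35 / 43 = 0.814
Recall = TP / (TP + FN) = 35 / 41 = 0.8537
F1 = 2 * P * R / (P + R)
= 2 * 0.814 * 0.8537 / (0.814 + 0.8537)
= 1.3897 / 1.6676
= 0.8333
As percentage: 83.3%

83.3


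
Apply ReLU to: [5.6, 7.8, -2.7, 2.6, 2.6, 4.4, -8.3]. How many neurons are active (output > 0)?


ReLU(x) = max(0, x) for each element:
ReLU(5.6) = 5.6
ReLU(7.8) = 7.8
ReLU(-2.7) = 0
ReLU(2.6) = 2.6
ReLU(2.6) = 2.6
ReLU(4.4) = 4.4
ReLU(-8.3) = 0
Active neurons (>0): 5

5


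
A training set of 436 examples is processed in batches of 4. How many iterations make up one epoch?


Iterations per epoch = dataset_size / batch_size
= 436 / 4
= 109

109


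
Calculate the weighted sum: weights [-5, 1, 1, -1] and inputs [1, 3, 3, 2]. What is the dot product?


Element-wise products:
-5 * 1 = -5
1 * 3 = 3
1 * 3 = 3
-1 * 2 = -2
Sum = -5 + 3 + 3 + -2
= -1

-1


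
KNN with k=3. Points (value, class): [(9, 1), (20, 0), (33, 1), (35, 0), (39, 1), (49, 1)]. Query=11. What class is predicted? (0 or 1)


Distances from query 11:
Point 9 (class 1): distance = 2
Point 20 (class 0): distance = 9
Point 33 (class 1): distance = 22
K=3 nearest neighbors: classes = [1, 0, 1]
Votes for class 1: 2 / 3
Majority vote => class 1

1


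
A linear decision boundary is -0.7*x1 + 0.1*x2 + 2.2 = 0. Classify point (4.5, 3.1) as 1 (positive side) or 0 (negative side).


Compute -0.7 * 4.5 + 0.1 * 3.1 + 2.2
= -3.15 + 0.31 + 2.2
= -0.64
Since -0.64 < 0, the point is on the negative side.

0


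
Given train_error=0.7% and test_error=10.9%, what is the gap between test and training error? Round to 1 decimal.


Generalization gap = test_error - train_error
= 10.9 - 0.7
= 10.2%
A large gap suggests overfitting.

10.2


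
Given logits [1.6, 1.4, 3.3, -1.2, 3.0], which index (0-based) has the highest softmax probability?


Softmax is a monotonic transformation, so it preserves the argmax.
We need to find the index of the maximum logit.
Index 0: 1.6
Index 1: 1.4
Index 2: 3.3
Index 3: -1.2
Index 4: 3.0
Maximum logit = 3.3 at index 2

2


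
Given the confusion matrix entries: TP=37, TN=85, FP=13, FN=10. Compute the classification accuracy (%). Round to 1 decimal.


Accuracy = (TP + TN) / (TP + TN + FP + FN) * 100
= (37 + 85) / (37 + 85 + 13 + 10)
= 122 / 145
= 0.8414
= 84.1%

84.1


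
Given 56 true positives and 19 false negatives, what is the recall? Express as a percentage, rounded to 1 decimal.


Recall = TP / (TP + FN) * 100
= 56 / (56 + 19)
= 56 / 75
= 0.7467
= 74.7%

74.7


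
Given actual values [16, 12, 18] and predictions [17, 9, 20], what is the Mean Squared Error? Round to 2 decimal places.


Differences: [-1, 3, -2]
Squared errors: [1, 9, 4]
Sum of squared errors = 14
MSE = 14 / 3 = 4.67

4.67


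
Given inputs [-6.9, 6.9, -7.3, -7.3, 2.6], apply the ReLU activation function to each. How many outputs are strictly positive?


ReLU(x) = max(0, x) for each element:
ReLU(-6.9) = 0
ReLU(6.9) = 6.9
ReLU(-7.3) = 0
ReLU(-7.3) = 0
ReLU(2.6) = 2.6
Active neurons (>0): 2

2


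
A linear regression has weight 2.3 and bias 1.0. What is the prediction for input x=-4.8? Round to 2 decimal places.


y = 2.3 * -4.8 + (1.0)
= -11.04 + (1.0)
= -10.04

-10.04


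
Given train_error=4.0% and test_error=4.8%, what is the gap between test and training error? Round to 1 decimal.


Generalization gap = test_error - train_error
= 4.8 - 4.0
= 0.8%
A small gap suggests good generalization.

0.8


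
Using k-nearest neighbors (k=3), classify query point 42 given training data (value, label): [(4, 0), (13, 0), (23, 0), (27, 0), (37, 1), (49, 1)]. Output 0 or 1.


Distances from query 42:
Point 37 (class 1): distance = 5
Point 49 (class 1): distance = 7
Point 27 (class 0): distance = 15
K=3 nearest neighbors: classes = [1, 1, 0]
Votes for class 1: 2 / 3
Majority vote => class 1

1


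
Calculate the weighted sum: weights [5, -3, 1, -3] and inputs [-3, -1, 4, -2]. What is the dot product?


Element-wise products:
5 * -3 = -15
-3 * -1 = 3
1 * 4 = 4
-3 * -2 = 6
Sum = -15 + 3 + 4 + 6
= -2

-2


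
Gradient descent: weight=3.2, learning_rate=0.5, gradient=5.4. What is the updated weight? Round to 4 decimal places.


w_new = w_old - lr * gradient
= 3.2 - 0.5 * 5.4
= 3.2 - (2.7)
= 0.5000

0.5000


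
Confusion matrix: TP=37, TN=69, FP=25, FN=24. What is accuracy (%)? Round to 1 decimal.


Accuracy = (TP + TN) / (TP + TN + FP + FN) * 100
= (37 + 69) / (37 + 69 + 25 + 24)
= 106 / 155
= 0.6839
= 68.4%

68.4


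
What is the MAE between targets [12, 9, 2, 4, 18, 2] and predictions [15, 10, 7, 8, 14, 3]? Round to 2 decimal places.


Absolute errors: [3, 1, 5, 4, 4, 1]
Sum of absolute errors = 18
MAE = 18 / 6 = 3.00

3.00


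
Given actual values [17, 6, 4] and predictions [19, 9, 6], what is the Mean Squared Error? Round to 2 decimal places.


Differences: [-2, -3, -2]
Squared errors: [4, 9, 4]
Sum of squared errors = 17
MSE = 17 / 3 = 5.67

5.67


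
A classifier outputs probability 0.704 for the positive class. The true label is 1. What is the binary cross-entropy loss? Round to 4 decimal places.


For y=1: Loss = -log(p)
= -log(0.704)
= -(-0.351)
= 0.3510

0.3510


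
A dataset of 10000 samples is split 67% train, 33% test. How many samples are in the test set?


Train samples = 10000 * 67% = 6700
Test samples = 10000 - 6700
= 3300

3300


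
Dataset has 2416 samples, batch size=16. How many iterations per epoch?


Iterations per epoch = dataset_size / batch_size
= 2416 / 16
= 151

151


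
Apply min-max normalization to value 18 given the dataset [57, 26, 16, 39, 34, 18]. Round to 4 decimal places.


Min = 16, Max = 57
Range = 57 - 16 = 41
Scaled = (x - min) / (max - min)
= (18 - 16) / 41
= 2 / 41
= 0.0488

0.0488


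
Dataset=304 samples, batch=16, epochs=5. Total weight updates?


Iterations per epoch = 304 / 16 = 19
Total updates = iterations_per_epoch * epochs
= 19 * 5
= 95

95


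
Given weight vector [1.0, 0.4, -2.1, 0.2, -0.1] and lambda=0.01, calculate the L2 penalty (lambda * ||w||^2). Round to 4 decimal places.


Squaring each weight:
1.0^2 = 1.0
0.4^2 = 0.16
(-2.1)^2 = 4.41
0.2^2 = 0.04
(-0.1)^2 = 0.01
Sum of squares = 5.62
Penalty = 0.01 * 5.62 = 0.0562

0.0562


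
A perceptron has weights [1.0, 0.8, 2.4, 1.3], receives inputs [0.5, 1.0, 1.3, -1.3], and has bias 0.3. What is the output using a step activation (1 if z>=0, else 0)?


z = w . x + b
= 1.0*0.5 + 0.8*1.0 + 2.4*1.3 + 1.3*-1.3 + 0.3
= 0.5 + 0.8 + 3.12 + -1.69 + 0.3
= 2.73 + 0.3
= 3.03
Since z = 3.03 >= 0, output = 1

1


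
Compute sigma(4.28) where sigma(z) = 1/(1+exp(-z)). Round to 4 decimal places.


sigmoid(z) = 1 / (1 + exp(-z))
exp(-(4.28)) = exp(-4.28) = 0.0138
1 + 0.0138 = 1.0138
1 / 1.0138 = 0.9863

0.9863


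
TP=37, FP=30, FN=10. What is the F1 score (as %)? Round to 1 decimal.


Precision = TP / (TP + FP) = 37 / 67 = 0.5522
Recall = TP / (TP + FN) = 37 / 47 = 0.7872
F1 = 2 * P * R / (P + R)
= 2 * 0.5522 * 0.7872 / (0.5522 + 0.7872)
= 0.8695 / 1.3395
= 0.6491
As percentage: 64.9%

64.9


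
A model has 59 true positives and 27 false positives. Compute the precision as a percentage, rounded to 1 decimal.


Precision = TP / (TP + FP) * 100
= 59 / (59 + 27)
= 59 / 86
= 0.686
= 68.6%

68.6


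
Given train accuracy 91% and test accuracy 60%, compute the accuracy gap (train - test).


Gap = train_accuracy - test_accuracy
= 91 - 60
= 31%
This large gap strongly indicates overfitting.

31


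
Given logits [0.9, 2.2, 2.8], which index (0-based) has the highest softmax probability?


Softmax is a monotonic transformation, so it preserves the argmax.
We need to find the index of the maximum logit.
Index 0: 0.9
Index 1: 2.2
Index 2: 2.8
Maximum logit = 2.8 at index 2

2


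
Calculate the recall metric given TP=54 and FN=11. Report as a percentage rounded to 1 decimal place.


Recall = TP / (TP + FN) * 100
= 54 / (54 + 11)
= 54 / 65
= 0.8308
= 83.1%

83.1


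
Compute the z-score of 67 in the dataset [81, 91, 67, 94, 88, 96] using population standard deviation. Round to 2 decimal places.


Mean = (81 + 91 + 67 + 94 + 88 + 96) / 6 = 86.1667
Variance = sum((x_i - mean)^2) / n = 96.4722
Std = sqrt(96.4722) = 9.822
Z = (x - mean) / std
= (67 - 86.1667) / 9.822
= -19.1667 / 9.822
= -1.95

-1.95


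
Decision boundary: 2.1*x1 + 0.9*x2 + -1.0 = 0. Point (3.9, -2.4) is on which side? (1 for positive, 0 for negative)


Compute 2.1 * 3.9 + 0.9 * -2.4 + -1.0
= 8.19 + -2.16 + -1.0
= 5.03
Since 5.03 >= 0, the point is on the positive side.

1


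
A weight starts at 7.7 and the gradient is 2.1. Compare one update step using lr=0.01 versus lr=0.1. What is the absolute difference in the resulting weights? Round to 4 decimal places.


With lr=0.01: w_new = 7.7 - 0.01 * 2.1 = 7.679
With lr=0.1: w_new = 7.7 - 0.1 * 2.1 = 7.49
Absolute difference = |7.679 - 7.49|
= 0.1890

0.1890


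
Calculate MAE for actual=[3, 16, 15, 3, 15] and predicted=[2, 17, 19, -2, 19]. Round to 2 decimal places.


Absolute errors: [1, 1, 4, 5, 4]
Sum of absolute errors = 15
MAE = 15 / 5 = 3.00

3.00


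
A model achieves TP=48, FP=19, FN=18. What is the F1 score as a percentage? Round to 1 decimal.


Precision = TP / (TP + FP) = 48 / 67 = 0.7164
Recall = TP / (TP + FN) = 48 / 66 = 0.7273
F1 = 2 * P * R / (P + R)
= 2 * 0.7164 * 0.7273 / (0.7164 + 0.7273)
= 1.0421 / 1.4437
= 0.7218
As percentage: 72.2%

72.2


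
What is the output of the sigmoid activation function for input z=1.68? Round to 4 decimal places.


sigmoid(z) = 1 / (1 + exp(-z))
exp(-(1.68)) = exp(-1.68) = 0.1864
1 + 0.1864 = 1.1864
1 / 1.1864 = 0.8429

0.8429


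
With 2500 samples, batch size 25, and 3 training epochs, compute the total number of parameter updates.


Iterations per epoch = 2500 / 25 = 100
Total updates = iterations_per_epoch * epochs
= 100 * 3
= 300

300


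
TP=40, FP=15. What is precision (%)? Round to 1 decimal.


Precision = TP / (TP + FP) * 100
= 40 / (40 + 15)
= 40 / 55
= 0.7273
= 72.7%

72.7


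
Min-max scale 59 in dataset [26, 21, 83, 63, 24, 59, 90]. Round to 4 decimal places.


Min = 21, Max = 90
Range = 90 - 21 = 69
Scaled = (x - min) / (max - min)
= (59 - 21) / 69
= 38 / 69
= 0.5507

0.5507


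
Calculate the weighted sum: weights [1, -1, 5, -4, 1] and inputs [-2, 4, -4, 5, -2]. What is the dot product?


Element-wise products:
1 * -2 = -2
-1 * 4 = -4
5 * -4 = -20
-4 * 5 = -20
1 * -2 = -2
Sum = -2 + -4 + -20 + -20 + -2
= -48

-48


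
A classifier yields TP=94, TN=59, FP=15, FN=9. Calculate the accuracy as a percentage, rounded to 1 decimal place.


Accuracy = (TP + TN) / (TP + TN + FP + FN) * 100
= (94 + 59) / (94 + 59 + 15 + 9)
= 153 / 177
= 0.8644
= 86.4%

86.4


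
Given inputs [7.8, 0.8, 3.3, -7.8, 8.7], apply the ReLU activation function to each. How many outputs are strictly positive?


ReLU(x) = max(0, x) for each element:
ReLU(7.8) = 7.8
ReLU(0.8) = 0.8
ReLU(3.3) = 3.3
ReLU(-7.8) = 0
ReLU(8.7) = 8.7
Active neurons (>0): 4

4


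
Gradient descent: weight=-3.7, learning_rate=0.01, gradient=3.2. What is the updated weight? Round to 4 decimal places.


w_new = w_old - lr * gradient
= -3.7 - 0.01 * 3.2
= -3.7 - (0.032)
= -3.7320

-3.7320


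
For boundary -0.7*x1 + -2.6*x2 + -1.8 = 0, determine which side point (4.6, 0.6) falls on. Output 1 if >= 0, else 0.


Compute -0.7 * 4.6 + -2.6 * 0.6 + -1.8
= -3.22 + -1.56 + -1.8
= -6.58
Since -6.58 < 0, the point is on the negative side.

0


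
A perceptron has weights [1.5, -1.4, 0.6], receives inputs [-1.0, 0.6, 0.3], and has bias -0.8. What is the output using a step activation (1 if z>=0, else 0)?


z = w . x + b
= 1.5*-1.0 + -1.4*0.6 + 0.6*0.3 + -0.8
= -1.5 + -0.84 + 0.18 + -0.8
= -2.16 + -0.8
= -2.96
Since z = -2.96 < 0, output = 0

0


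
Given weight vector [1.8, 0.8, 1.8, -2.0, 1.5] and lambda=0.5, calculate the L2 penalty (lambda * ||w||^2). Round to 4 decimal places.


Squaring each weight:
1.8^2 = 3.24
0.8^2 = 0.64
1.8^2 = 3.24
(-2.0)^2 = 4.0
1.5^2 = 2.25
Sum of squares = 13.37
Penalty = 0.5 * 13.37 = 6.6850

6.6850


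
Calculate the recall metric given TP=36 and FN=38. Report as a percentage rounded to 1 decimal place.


Recall = TP / (TP + FN) * 100
= 36 / (36 + 38)
= 36 / 74
= 0.4865
= 48.6%

48.6


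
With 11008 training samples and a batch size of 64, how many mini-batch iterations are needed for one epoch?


Iterations per epoch = dataset_size / batch_size
= 11008 / 64
= 172

172


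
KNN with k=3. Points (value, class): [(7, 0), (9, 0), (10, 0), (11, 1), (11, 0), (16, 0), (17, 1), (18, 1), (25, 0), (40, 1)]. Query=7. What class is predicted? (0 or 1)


Distances from query 7:
Point 7 (class 0): distance = 0
Point 9 (class 0): distance = 2
Point 10 (class 0): distance = 3
K=3 nearest neighbors: classes = [0, 0, 0]
Votes for class 1: 0 / 3
Majority vote => class 0

0


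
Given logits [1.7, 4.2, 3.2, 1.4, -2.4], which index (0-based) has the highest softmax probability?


Softmax is a monotonic transformation, so it preserves the argmax.
We need to find the index of the maximum logit.
Index 0: 1.7
Index 1: 4.2
Index 2: 3.2
Index 3: 1.4
Index 4: -2.4
Maximum logit = 4.2 at index 1

1


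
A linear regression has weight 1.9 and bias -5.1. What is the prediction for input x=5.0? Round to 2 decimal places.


y = 1.9 * 5.0 + (-5.1)
= 9.5 + (-5.1)
= 4.40

4.40


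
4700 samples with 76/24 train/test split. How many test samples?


Train samples = 4700 * 76% = 3572
Test samples = 4700 - 3572
= 1128

1128


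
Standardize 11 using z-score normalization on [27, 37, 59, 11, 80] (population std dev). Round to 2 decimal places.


Mean = (27 + 37 + 59 + 11 + 80) / 5 = 42.8
Variance = sum((x_i - mean)^2) / n = 588.16
Std = sqrt(588.16) = 24.252
Z = (x - mean) / std
= (11 - 42.8) / 24.252
= -31.8 / 24.252
= -1.31

-1.31


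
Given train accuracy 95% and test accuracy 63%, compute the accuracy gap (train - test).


Gap = train_accuracy - test_accuracy
= 95 - 63
= 32%
This large gap strongly indicates overfitting.

32


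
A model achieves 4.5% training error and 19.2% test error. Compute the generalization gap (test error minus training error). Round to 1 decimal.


Generalization gap = test_error - train_error
= 19.2 - 4.5
= 14.7%
A large gap suggests overfitting.

14.7


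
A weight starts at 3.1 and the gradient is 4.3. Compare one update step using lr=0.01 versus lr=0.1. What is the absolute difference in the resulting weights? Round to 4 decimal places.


With lr=0.01: w_new = 3.1 - 0.01 * 4.3 = 3.057
With lr=0.1: w_new = 3.1 - 0.1 * 4.3 = 2.67
Absolute difference = |3.057 - 2.67|
= 0.3870

0.3870


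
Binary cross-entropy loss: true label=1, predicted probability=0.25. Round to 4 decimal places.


For y=1: Loss = -log(p)
= -log(0.25)
= -(-1.3863)
= 1.3863

1.3863


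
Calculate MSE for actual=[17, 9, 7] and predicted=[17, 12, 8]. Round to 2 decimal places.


Differences: [0, -3, -1]
Squared errors: [0, 9, 1]
Sum of squared errors = 10
MSE = 10 / 3 = 3.33

3.33


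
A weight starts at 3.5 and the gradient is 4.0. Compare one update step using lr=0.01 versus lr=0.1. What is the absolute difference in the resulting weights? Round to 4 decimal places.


With lr=0.01: w_new = 3.5 - 0.01 * 4.0 = 3.46
With lr=0.1: w_new = 3.5 - 0.1 * 4.0 = 3.1
Absolute difference = |3.46 - 3.1|
= 0.3600

0.3600


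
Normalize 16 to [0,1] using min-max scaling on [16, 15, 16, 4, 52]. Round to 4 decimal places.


Min = 4, Max = 52
Range = 52 - 4 = 48
Scaled = (x - min) / (max - min)
= (16 - 4) / 48
= 12 / 48
= 0.2500

0.2500


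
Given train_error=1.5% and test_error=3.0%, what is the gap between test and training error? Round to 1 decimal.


Generalization gap = test_error - train_error
= 3.0 - 1.5
= 1.5%
A small gap suggests good generalization.

1.5


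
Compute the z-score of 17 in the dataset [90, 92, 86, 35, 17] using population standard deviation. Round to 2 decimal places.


Mean = (90 + 92 + 86 + 35 + 17) / 5 = 64.0
Variance = sum((x_i - mean)^2) / n = 998.8
Std = sqrt(998.8) = 31.6038
Z = (x - mean) / std
= (17 - 64.0) / 31.6038
= -47.0 / 31.6038
= -1.49

-1.49


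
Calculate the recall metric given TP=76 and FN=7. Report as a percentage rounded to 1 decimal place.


Recall = TP / (TP + FN) * 100
= 76 / (76 + 7)
= 76 / 83
= 0.9157
= 91.6%

91.6


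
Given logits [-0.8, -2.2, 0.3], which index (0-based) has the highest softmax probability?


Softmax is a monotonic transformation, so it preserves the argmax.
We need to find the index of the maximum logit.
Index 0: -0.8
Index 1: -2.2
Index 2: 0.3
Maximum logit = 0.3 at index 2

2


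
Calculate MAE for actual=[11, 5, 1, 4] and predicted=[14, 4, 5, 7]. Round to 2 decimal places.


Absolute errors: [3, 1, 4, 3]
Sum of absolute errors = 11
MAE = 11 / 4 = 2.75

2.75


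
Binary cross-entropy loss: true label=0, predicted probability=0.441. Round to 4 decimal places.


For y=0: Loss = -log(1-p)
= -log(1 - 0.441)
= -log(0.559)
= -(-0.5816)
= 0.5816

0.5816


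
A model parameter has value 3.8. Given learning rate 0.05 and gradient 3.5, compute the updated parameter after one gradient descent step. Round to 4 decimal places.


w_new = w_old - lr * gradient
= 3.8 - 0.05 * 3.5
= 3.8 - (0.175)
= 3.6250

3.6250
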